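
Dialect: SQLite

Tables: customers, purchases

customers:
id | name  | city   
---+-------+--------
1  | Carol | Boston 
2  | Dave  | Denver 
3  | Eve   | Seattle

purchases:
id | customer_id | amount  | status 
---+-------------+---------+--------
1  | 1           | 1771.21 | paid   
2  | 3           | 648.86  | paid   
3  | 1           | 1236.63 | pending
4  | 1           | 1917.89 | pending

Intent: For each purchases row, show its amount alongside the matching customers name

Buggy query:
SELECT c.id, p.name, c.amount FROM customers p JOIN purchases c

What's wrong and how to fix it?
Bug: JOIN with no ON clause produces a cartesian product; every purchases row pairs with every customers row

Fix: Add ON c.customer_id = p.id to the JOIN

Corrected query:
SELECT c.id, p.name, c.amount FROM customers p JOIN purchases c ON c.customer_id = p.id

Result:
id | name  | amount 
---+-------+--------
1  | Carol | 1771.21
2  | Eve   | 648.86 
3  | Carol | 1236.63
4  | Carol | 1917.89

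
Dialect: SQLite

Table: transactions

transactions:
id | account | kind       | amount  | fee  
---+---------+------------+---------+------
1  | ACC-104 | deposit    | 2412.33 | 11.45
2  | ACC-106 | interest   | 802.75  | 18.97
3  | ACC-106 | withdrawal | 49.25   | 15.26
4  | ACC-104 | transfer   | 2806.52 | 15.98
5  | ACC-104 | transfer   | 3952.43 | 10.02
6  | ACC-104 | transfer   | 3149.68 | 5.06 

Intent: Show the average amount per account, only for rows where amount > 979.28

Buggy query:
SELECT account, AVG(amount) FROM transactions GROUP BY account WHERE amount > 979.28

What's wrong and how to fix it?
Bug: WHERE cannot follow GROUP BY

Fix: Place WHERE between FROM and GROUP BY

Corrected query:
SELECT account, AVG(amount) FROM transactions WHERE amount > 979.28 GROUP BY account

Result:
account | AVG(amount)
--------+------------
ACC-104 | 3080.24    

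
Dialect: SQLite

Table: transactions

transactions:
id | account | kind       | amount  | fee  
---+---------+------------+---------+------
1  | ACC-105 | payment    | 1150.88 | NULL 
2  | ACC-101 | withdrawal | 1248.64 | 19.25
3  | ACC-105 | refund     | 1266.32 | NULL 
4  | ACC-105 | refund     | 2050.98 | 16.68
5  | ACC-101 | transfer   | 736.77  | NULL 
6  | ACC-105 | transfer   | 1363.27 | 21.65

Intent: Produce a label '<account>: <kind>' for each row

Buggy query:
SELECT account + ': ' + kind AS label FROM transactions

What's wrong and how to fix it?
Bug: SQLite uses || for string concatenation; + coerces text to numbers (yielding 0)

Fix: Replace + with || to concatenate text

Corrected query:
SELECT account || ': ' || kind AS label FROM transactions

Result:
label              
-------------------
ACC-105: payment   
ACC-101: withdrawal
ACC-105: refund    
ACC-105: refund    
ACC-101: transfer  
ACC-105: transfer  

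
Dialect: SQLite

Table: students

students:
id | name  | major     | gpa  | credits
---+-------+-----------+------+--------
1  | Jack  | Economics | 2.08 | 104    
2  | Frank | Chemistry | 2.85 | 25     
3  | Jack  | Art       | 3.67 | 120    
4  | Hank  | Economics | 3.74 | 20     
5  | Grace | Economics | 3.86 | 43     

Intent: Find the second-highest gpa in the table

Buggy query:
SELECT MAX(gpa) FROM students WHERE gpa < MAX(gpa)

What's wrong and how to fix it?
Bug: The inner MAX is an aggregate inside WHERE, which is not allowed

Fix: Compute the overall MAX in a subquery, then take MAX of rows below it

Corrected query:
SELECT MAX(gpa) FROM students WHERE gpa < (SELECT MAX(gpa) FROM students)

Result:
MAX(gpa)
--------
3.74    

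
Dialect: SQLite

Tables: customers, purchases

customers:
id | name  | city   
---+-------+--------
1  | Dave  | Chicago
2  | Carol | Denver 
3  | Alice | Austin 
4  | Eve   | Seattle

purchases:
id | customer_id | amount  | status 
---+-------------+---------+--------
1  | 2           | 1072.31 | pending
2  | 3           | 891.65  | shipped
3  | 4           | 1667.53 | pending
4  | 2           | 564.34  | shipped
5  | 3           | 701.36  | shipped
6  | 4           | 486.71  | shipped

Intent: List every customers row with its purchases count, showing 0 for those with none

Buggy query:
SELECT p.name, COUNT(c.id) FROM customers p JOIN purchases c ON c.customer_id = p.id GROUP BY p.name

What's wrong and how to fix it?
Bug: An inner join excludes parents with zero children

Fix: Use LEFT JOIN so parents without children still appear (COUNT(c.id) gives 0)

Corrected query:
SELECT p.name, COUNT(c.id) FROM customers p LEFT JOIN purchases c ON c.customer_id = p.id GROUP BY p.name

Result:
name  | COUNT(c.id)
------+------------
Alice | 2          
Carol | 2          
Dave  | 0          
Eve   | 2          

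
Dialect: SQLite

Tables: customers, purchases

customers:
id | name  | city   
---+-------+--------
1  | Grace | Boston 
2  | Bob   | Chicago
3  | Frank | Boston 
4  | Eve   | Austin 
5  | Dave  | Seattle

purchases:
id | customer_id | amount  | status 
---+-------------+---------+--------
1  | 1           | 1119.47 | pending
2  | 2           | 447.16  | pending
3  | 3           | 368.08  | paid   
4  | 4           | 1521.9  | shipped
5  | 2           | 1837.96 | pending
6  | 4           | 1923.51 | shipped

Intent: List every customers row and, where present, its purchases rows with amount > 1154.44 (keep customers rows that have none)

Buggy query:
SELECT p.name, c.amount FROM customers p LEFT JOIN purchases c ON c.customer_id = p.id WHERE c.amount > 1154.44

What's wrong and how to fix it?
Bug: Filtering c.amount in WHERE discards the NULL rows produced by LEFT JOIN, turning it into an inner join

Fix: Move the right-table condition into the ON clause so unmatched parents are kept

Corrected query:
SELECT p.name, c.amount FROM customers p LEFT JOIN purchases c ON c.customer_id = p.id AND c.amount > 1154.44

Result:
name  | amount 
------+--------
Grace | NULL   
Bob   | 1837.96
Frank | NULL   
Eve   | 1521.9 
Eve   | 1923.51
Dave  | NULL   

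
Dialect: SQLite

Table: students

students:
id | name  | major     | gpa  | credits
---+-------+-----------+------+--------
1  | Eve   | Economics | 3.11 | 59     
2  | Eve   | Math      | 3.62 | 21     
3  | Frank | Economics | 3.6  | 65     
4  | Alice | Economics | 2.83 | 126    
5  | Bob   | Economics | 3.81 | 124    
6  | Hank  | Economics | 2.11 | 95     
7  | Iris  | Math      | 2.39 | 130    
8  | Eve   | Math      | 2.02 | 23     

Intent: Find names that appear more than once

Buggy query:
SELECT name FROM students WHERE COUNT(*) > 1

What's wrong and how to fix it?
Bug: WHERE can't reference COUNT(*); aggregates are computed after WHERE

Fix: Group first, then use HAVING for the count condition

Corrected query:
SELECT name FROM students GROUP BY name HAVING COUNT(*) > 1

Result:
name
----
Eve 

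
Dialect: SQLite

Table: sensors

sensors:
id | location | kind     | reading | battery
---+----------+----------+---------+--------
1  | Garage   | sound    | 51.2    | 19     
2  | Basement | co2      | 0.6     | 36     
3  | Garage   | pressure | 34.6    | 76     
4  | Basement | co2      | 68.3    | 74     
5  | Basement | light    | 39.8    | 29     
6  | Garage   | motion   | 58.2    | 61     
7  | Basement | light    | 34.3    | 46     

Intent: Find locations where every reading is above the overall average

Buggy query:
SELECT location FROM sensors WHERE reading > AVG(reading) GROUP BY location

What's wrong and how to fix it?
Bug: WHERE evaluates per row before aggregation, so AVG() is unavailable

Fix: Use a subquery for AVG and a HAVING MIN(...) filter so the condition holds for every row in the group

Corrected query:
SELECT location FROM sensors GROUP BY location HAVING MIN(reading) > (SELECT AVG(reading) FROM sensors)

Result:
(no rows)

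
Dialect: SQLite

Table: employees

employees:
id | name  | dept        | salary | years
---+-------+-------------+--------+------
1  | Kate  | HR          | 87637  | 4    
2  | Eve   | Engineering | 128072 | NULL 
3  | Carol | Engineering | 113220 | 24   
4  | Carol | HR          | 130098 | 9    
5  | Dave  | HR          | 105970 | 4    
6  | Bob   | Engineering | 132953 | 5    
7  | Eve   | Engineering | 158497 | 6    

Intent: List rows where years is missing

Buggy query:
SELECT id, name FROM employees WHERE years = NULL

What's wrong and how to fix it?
Bug: Comparing to NULL with '=' never matches; NULL = NULL is unknown, not true

Fix: Replace '= NULL' with 'IS NULL'

Corrected query:
SELECT id, name FROM employees WHERE years IS NULL

Result:
id | name
---+-----
2  | Eve 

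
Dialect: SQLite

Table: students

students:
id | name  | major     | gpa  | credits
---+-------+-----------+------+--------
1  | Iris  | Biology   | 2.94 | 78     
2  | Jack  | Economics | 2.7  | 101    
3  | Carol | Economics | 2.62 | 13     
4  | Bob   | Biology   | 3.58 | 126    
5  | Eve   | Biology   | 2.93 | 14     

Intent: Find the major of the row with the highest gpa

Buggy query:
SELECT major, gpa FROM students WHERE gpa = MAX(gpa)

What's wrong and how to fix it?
Bug: WHERE is evaluated per row; an aggregate over the whole table isn't defined there

Fix: Use a subquery: WHERE gpa = (SELECT MAX(gpa) FROM students)

Corrected query:
SELECT major, gpa FROM students WHERE gpa = (SELECT MAX(gpa) FROM students)

Result:
major   | gpa 
--------+-----
Biology | 3.58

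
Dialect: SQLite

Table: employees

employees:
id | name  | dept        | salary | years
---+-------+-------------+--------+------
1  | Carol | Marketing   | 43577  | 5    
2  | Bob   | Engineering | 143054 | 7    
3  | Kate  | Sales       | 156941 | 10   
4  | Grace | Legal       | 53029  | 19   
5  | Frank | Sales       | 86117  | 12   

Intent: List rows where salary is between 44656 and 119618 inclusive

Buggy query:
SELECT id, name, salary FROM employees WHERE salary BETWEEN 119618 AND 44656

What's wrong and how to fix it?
Bug: The bounds are reversed; BETWEEN a AND b requires a <= b to match anything

Fix: Write BETWEEN 44656 AND 119618

Corrected query:
SELECT id, name, salary FROM employees WHERE salary BETWEEN 44656 AND 119618

Result:
id | name  | salary
---+-------+-------
4  | Grace | 53029 
5  | Frank | 86117 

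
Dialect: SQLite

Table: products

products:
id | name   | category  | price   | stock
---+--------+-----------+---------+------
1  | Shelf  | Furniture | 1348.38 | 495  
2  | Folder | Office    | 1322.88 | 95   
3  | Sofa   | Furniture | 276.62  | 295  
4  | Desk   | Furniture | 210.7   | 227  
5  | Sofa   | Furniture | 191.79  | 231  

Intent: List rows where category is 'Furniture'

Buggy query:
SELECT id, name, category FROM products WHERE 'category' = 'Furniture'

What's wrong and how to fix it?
Bug: Single quotes denote string literals in SQL; the column name is being compared as a constant string

Fix: Reference the column as category without single quotes

Corrected query:
SELECT id, name, category FROM products WHERE category = 'Furniture'

Result:
id | name  | category 
---+-------+----------
1  | Shelf | Furniture
3  | Sofa  | Furniture
4  | Desk  | Furniture
5  | Sofa  | Furniture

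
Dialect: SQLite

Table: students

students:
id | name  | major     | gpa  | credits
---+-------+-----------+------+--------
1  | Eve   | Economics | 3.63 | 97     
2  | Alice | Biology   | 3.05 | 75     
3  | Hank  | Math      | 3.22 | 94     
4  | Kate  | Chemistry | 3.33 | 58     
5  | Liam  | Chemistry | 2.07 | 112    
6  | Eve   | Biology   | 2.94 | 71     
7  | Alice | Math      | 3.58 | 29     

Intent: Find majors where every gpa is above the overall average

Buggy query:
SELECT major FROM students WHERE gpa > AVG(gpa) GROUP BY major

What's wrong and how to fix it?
Bug: AVG() is an aggregate; it can't sit directly in WHERE

Fix: Use a subquery for AVG and a HAVING MIN(...) filter so the condition holds for every row in the group

Corrected query:
SELECT major FROM students GROUP BY major HAVING MIN(gpa) > (SELECT AVG(gpa) FROM students)

Result:
major    
---------
Economics
Math     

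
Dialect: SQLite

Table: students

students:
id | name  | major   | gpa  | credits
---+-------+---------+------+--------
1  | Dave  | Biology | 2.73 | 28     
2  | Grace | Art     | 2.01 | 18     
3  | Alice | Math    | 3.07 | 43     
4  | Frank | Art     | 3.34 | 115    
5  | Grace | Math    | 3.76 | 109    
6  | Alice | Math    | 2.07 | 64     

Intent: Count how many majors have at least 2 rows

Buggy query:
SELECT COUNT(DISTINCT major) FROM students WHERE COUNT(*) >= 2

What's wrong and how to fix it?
Bug: WHERE filters individual rows, not groups, so a group-level COUNT is invalid there

Fix: Group first with HAVING COUNT(*) >= 2, then COUNT the resulting groups

Corrected query:
SELECT COUNT(*) FROM (SELECT major FROM students GROUP BY major HAVING COUNT(*) >= 2)

Result:
COUNT(*)
--------
2       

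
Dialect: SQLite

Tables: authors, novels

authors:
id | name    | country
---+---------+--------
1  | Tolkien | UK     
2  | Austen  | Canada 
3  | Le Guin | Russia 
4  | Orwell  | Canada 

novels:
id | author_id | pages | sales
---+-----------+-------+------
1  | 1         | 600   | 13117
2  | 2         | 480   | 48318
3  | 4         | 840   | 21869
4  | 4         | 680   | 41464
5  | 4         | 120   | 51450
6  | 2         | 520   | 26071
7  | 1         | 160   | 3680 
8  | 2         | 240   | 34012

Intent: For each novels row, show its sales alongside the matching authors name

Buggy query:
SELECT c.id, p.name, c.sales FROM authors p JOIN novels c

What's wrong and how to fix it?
Bug: Missing join condition: each novels row is matched to all authors rows instead of just its own

Fix: Specify the join condition linking the foreign key to the parent id

Corrected query:
SELECT c.id, p.name, c.sales FROM authors p JOIN novels c ON c.author_id = p.id

Result:
id | name    | sales
---+---------+------
1  | Tolkien | 13117
2  | Austen  | 48318
3  | Orwell  | 21869
4  | Orwell  | 41464
5  | Orwell  | 51450
6  | Austen  | 26071
7  | Tolkien | 3680 
8  | Austen  | 34012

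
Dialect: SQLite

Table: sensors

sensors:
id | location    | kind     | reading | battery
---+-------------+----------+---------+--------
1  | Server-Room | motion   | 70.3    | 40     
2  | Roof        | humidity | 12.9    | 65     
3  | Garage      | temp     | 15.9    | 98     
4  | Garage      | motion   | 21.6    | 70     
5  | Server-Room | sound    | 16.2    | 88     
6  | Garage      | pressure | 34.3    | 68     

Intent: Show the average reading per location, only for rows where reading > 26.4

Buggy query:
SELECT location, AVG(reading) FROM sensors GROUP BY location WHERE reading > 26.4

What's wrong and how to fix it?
Bug: WHERE cannot follow GROUP BY

Fix: Place WHERE between FROM and GROUP BY

Corrected query:
SELECT location, AVG(reading) FROM sensors WHERE reading > 26.4 GROUP BY location

Result:
location    | AVG(reading)
------------+-------------
Garage      | 34.3        
Server-Room | 70.3        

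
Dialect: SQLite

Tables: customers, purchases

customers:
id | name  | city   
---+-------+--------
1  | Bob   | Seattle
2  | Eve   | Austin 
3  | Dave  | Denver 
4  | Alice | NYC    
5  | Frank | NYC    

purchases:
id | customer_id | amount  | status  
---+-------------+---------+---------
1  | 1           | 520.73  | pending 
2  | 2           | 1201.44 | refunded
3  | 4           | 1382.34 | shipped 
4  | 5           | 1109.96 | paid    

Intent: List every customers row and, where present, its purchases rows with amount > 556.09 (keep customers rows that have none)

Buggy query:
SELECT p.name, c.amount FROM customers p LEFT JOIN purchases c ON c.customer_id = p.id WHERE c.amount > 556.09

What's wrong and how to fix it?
Bug: A WHERE condition on the right-hand table after LEFT JOIN drops unmatched parents

Fix: Put 'c.amount > 556.09' in the JOIN's ON clause instead of WHERE

Corrected query:
SELECT p.name, c.amount FROM customers p LEFT JOIN purchases c ON c.customer_id = p.id AND c.amount > 556.09

Result:
name  | amount 
------+--------
Bob   | NULL   
Eve   | 1201.44
Dave  | NULL   
Alice | 1382.34
Frank | 1109.96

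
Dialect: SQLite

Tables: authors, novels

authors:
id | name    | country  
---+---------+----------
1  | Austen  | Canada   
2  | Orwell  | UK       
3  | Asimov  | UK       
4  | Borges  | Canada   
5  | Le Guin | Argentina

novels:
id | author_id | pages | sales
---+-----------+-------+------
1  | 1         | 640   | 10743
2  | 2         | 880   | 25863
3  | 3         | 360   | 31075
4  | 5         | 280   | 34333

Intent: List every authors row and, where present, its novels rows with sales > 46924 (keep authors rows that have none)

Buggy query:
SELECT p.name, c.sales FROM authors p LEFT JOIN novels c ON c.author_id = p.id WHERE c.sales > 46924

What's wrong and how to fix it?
Bug: A WHERE condition on the right-hand table after LEFT JOIN drops unmatched parents

Fix: Move the right-table condition into the ON clause so unmatched parents are kept

Corrected query:
SELECT p.name, c.sales FROM authors p LEFT JOIN novels c ON c.author_id = p.id AND c.sales > 46924

Result:
name    | sales
--------+------
Austen  | NULL 
Orwell  | NULL 
Asimov  | NULL 
Borges  | NULL 
Le Guin | NULL 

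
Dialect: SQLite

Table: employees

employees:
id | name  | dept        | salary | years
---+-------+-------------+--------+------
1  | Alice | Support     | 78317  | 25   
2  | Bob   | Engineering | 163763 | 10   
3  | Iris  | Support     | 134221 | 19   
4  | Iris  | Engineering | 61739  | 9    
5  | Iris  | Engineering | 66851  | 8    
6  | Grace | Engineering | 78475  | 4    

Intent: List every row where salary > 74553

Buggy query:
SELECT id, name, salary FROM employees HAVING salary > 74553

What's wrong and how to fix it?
Bug: This is a non-aggregate query (no GROUP BY, no aggregates), so in SQLite the HAVING clause is invalid here; a row-level condition belongs in WHERE

Fix: Use WHERE for row-level filtering

Corrected query:
SELECT id, name, salary FROM employees WHERE salary > 74553

Result:
id | name  | salary
---+-------+-------
1  | Alice | 78317 
2  | Bob   | 163763
3  | Iris  | 134221
6  | Grace | 78475 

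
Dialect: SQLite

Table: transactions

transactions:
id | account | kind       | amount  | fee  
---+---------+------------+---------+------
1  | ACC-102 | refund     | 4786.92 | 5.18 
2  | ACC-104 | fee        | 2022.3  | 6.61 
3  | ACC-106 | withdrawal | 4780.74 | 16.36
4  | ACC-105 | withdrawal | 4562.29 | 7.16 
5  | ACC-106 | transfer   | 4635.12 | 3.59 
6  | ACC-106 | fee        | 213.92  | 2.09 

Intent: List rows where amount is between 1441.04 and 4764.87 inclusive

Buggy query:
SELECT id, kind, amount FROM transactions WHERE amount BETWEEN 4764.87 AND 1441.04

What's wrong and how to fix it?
Bug: The bounds are reversed; BETWEEN a AND b requires a <= b to match anything

Fix: Write BETWEEN 1441.04 AND 4764.87

Corrected query:
SELECT id, kind, amount FROM transactions WHERE amount BETWEEN 1441.04 AND 4764.87

Result:
id | kind       | amount 
---+------------+--------
2  | fee        | 2022.3 
4  | withdrawal | 4562.29
5  | transfer   | 4635.12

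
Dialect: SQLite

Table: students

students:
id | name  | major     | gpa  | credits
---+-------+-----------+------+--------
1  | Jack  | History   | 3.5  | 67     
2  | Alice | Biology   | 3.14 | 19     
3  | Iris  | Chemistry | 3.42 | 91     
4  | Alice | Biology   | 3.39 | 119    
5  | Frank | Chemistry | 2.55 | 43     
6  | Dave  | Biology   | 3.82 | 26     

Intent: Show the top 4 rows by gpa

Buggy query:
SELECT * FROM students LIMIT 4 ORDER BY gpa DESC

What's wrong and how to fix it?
Bug: ORDER BY cannot follow LIMIT; LIMIT is the final clause

Fix: Swap the clauses: ORDER BY first, then LIMIT

Corrected query:
SELECT * FROM students ORDER BY gpa DESC LIMIT 4

Result:
id | name  | major     | gpa  | credits
---+-------+-----------+------+--------
6  | Dave  | Biology   | 3.82 | 26     
1  | Jack  | History   | 3.5  | 67     
3  | Iris  | Chemistry | 3.42 | 91     
4  | Alice | Biology   | 3.39 | 119    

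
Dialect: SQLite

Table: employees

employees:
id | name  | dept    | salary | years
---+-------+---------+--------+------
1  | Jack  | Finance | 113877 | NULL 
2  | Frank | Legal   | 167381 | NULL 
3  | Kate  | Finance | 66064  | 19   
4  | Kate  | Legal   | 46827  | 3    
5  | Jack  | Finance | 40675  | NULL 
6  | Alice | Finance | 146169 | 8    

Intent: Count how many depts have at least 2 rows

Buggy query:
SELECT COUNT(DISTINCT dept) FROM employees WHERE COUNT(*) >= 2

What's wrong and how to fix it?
Bug: WHERE filters individual rows, not groups, so a group-level COUNT is invalid there

Fix: Use a subquery that GROUPs and filters with HAVING, then count its rows

Corrected query:
SELECT COUNT(*) FROM (SELECT dept FROM employees GROUP BY dept HAVING COUNT(*) >= 2)

Result:
COUNT(*)
--------
2       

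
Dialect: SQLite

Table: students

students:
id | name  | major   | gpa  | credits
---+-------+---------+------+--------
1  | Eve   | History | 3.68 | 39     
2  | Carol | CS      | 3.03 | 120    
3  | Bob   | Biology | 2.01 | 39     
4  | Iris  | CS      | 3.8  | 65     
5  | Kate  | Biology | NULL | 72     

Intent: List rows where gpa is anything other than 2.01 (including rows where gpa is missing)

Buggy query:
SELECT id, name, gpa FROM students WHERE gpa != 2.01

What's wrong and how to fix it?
Bug: Inequality against NULL is unknown, not true; rows with NULL are dropped

Fix: Handle NULL separately with IS NULL alongside the inequality

Corrected query:
SELECT id, name, gpa FROM students WHERE gpa != 2.01 OR gpa IS NULL

Result:
id | name  | gpa 
---+-------+-----
1  | Eve   | 3.68
2  | Carol | 3.03
4  | Iris  | 3.8 
5  | Kate  | NULL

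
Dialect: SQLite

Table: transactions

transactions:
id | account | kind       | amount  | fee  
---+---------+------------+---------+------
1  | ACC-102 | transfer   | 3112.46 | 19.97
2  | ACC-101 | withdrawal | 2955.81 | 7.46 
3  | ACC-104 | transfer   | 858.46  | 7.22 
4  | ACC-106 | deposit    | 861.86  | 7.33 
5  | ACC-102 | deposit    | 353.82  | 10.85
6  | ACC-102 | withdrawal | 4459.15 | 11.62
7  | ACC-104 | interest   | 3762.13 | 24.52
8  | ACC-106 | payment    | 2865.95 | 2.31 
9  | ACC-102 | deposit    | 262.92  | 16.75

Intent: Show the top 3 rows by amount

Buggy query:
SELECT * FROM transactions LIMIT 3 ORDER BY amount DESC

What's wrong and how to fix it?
Bug: ORDER BY cannot follow LIMIT; LIMIT is the final clause

Fix: Swap the clauses: ORDER BY first, then LIMIT

Corrected query:
SELECT * FROM transactions ORDER BY amount DESC LIMIT 3

Result:
id | account | kind       | amount  | fee  
---+---------+------------+---------+------
6  | ACC-102 | withdrawal | 4459.15 | 11.62
7  | ACC-104 | interest   | 3762.13 | 24.52
1  | ACC-102 | transfer   | 3112.46 | 19.97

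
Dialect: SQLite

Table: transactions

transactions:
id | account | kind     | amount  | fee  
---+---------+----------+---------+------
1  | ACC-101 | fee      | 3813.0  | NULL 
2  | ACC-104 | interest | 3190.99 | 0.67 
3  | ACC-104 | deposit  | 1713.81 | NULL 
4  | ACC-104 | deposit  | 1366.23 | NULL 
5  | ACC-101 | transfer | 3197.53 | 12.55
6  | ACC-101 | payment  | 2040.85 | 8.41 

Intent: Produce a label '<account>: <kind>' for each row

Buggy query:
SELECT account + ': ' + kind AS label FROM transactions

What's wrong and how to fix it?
Bug: '+' is numeric addition; on text columns SQLite converts them to 0 instead of concatenating

Fix: Use the || operator for string concatenation

Corrected query:
SELECT account || ': ' || kind AS label FROM transactions

Result:
label            
-----------------
ACC-101: fee     
ACC-104: interest
ACC-104: deposit 
ACC-104: deposit 
ACC-101: transfer
ACC-101: payment 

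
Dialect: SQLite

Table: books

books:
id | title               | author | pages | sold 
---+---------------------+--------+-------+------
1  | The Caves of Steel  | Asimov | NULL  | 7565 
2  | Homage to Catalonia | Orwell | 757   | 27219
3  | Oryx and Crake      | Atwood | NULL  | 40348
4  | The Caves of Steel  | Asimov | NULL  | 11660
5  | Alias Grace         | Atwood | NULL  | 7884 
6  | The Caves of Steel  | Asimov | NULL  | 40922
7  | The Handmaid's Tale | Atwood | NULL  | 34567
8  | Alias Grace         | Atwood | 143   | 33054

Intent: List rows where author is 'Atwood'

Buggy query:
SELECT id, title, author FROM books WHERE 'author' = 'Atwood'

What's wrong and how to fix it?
Bug: 'author' in single quotes is a string literal, not the column; the comparison is literal-vs-literal and never true

Fix: Remove the quotes around the column name (or use double quotes for an identifier)

Corrected query:
SELECT id, title, author FROM books WHERE author = 'Atwood'

Result:
id | title               | author
---+---------------------+-------
3  | Oryx and Crake      | Atwood
5  | Alias Grace         | Atwood
7  | The Handmaid's Tale | Atwood
8  | Alias Grace         | Atwood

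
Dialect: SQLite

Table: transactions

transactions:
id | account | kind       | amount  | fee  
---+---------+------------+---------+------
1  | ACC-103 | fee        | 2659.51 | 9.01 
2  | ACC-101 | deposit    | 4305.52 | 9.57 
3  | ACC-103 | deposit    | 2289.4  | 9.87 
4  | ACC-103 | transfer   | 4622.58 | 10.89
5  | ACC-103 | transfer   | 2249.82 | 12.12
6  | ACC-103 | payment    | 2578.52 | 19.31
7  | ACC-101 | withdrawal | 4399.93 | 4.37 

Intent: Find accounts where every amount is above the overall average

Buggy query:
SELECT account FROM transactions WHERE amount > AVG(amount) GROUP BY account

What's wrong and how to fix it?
Bug: WHERE evaluates per row before aggregation, so AVG() is unavailable

Fix: Compute the overall average in a scalar subquery and compare each group's MIN against it in HAVING

Corrected query:
SELECT account FROM transactions GROUP BY account HAVING MIN(amount) > (SELECT AVG(amount) FROM transactions)

Result:
account
-------
ACC-101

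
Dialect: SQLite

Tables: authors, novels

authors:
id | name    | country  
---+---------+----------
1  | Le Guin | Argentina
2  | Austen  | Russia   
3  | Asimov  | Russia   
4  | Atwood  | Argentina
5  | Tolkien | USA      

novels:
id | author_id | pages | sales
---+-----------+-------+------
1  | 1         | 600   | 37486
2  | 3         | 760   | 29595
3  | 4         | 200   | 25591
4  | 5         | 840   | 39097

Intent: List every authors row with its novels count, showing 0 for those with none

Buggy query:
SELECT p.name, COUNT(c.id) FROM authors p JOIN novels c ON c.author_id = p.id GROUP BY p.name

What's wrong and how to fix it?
Bug: INNER JOIN drops authors rows that have no matching novels rows

Fix: Use LEFT JOIN so parents without children still appear (COUNT(c.id) gives 0)

Corrected query:
SELECT p.name, COUNT(c.id) FROM authors p LEFT JOIN novels c ON c.author_id = p.id GROUP BY p.name

Result:
name    | COUNT(c.id)
--------+------------
Asimov  | 1          
Atwood  | 1          
Austen  | 0          
Le Guin | 1          
Tolkien | 1          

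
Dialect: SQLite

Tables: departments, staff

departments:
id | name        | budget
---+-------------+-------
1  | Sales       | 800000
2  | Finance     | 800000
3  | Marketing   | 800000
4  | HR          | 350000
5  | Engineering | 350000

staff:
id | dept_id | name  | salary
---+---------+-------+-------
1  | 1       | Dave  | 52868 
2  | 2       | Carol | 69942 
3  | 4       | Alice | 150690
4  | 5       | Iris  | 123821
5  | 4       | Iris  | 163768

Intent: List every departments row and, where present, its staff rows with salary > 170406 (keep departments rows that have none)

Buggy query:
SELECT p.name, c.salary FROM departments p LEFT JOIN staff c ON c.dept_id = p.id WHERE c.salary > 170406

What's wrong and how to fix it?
Bug: A WHERE condition on the right-hand table after LEFT JOIN drops unmatched parents

Fix: Move the right-table condition into the ON clause so unmatched parents are kept

Corrected query:
SELECT p.name, c.salary FROM departments p LEFT JOIN staff c ON c.dept_id = p.id AND c.salary > 170406

Result:
name        | salary
------------+-------
Sales       | NULL  
Finance     | NULL  
Marketing   | NULL  
HR          | NULL  
Engineering | NULL  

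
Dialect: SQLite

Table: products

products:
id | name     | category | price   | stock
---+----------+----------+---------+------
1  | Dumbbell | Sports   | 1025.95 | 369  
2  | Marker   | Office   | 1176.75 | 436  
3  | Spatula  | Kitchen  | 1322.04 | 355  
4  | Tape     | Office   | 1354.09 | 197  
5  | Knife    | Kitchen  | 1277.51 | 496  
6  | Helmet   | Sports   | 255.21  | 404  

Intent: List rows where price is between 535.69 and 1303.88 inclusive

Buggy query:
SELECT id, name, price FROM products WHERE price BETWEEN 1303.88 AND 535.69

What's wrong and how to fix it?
Bug: The bounds are reversed; BETWEEN a AND b requires a <= b to match anything

Fix: Swap the bounds so the smaller value comes first

Corrected query:
SELECT id, name, price FROM products WHERE price BETWEEN 535.69 AND 1303.88

Result:
id | name     | price  
---+----------+--------
1  | Dumbbell | 1025.95
2  | Marker   | 1176.75
5  | Knife    | 1277.51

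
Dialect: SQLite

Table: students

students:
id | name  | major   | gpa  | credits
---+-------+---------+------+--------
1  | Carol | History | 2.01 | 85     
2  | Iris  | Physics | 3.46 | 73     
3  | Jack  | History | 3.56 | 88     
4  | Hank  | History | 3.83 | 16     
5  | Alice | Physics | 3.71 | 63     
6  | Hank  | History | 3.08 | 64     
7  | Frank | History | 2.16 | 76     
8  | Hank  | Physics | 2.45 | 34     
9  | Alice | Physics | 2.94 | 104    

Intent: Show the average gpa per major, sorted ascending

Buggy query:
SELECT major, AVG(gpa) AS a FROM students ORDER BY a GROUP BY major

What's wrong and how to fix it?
Bug: GROUP BY must precede ORDER BY

Fix: Reorder: SELECT … FROM … GROUP BY … ORDER BY …

Corrected query:
SELECT major, AVG(gpa) AS a FROM students GROUP BY major ORDER BY a

Result:
major   | a    
--------+------
History | 2.928
Physics | 3.14 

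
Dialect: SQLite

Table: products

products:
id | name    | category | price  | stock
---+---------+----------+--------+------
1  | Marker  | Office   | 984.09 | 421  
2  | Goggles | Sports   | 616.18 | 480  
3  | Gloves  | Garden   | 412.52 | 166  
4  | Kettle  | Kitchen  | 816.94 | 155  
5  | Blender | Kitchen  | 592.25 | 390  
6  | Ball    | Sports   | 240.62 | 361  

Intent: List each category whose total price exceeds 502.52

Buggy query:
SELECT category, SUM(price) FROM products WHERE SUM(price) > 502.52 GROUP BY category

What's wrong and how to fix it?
Bug: Aggregate functions cannot appear in a WHERE clause

Fix: Move the aggregate condition to a HAVING clause

Corrected query:
SELECT category, SUM(price) FROM products GROUP BY category HAVING SUM(price) > 502.52

Result:
category | SUM(price)
---------+-----------
Kitchen  | 1409.19   
Office   | 984.09    
Sports   | 856.8     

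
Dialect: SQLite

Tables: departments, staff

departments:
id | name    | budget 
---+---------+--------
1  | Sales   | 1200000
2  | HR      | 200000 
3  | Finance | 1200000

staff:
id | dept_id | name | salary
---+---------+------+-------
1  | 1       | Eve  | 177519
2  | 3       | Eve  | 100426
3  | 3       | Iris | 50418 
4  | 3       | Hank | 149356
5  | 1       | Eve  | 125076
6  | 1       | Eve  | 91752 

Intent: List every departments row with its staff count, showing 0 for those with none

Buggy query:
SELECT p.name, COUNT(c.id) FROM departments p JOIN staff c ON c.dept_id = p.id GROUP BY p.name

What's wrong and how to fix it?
Bug: INNER JOIN drops departments rows that have no matching staff rows

Fix: Use LEFT JOIN so parents without children still appear (COUNT(c.id) gives 0)

Corrected query:
SELECT p.name, COUNT(c.id) FROM departments p LEFT JOIN staff c ON c.dept_id = p.id GROUP BY p.name

Result:
name    | COUNT(c.id)
--------+------------
Finance | 3          
HR      | 0          
Sales   | 3          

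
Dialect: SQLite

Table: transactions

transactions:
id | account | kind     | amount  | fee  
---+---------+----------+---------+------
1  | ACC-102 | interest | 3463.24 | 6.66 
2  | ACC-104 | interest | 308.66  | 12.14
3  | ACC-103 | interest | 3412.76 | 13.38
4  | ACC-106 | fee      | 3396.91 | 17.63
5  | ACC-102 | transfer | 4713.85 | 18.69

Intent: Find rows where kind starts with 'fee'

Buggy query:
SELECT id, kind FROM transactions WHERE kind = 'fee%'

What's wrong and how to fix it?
Bug: Wildcards only work with LIKE; '=' treats '%' as a literal character

Fix: Replace '=' with LIKE so 'fee%' is treated as a pattern

Corrected query:
SELECT id, kind FROM transactions WHERE kind LIKE 'fee%'

Result:
id | kind
---+-----
4  | fee 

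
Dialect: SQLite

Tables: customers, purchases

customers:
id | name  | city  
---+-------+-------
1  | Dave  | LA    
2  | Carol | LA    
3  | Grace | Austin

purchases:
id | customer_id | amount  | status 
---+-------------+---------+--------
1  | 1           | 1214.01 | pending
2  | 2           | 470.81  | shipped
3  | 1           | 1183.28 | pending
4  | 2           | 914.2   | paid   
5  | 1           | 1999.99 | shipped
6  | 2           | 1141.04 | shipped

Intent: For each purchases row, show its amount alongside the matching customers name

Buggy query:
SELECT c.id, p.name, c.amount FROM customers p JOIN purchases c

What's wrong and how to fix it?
Bug: JOIN with no ON clause produces a cartesian product; every purchases row pairs with every customers row

Fix: Add ON c.customer_id = p.id to the JOIN

Corrected query:
SELECT c.id, p.name, c.amount FROM customers p JOIN purchases c ON c.customer_id = p.id

Result:
id | name  | amount 
---+-------+--------
1  | Dave  | 1214.01
2  | Carol | 470.81 
3  | Dave  | 1183.28
4  | Carol | 914.2  
5  | Dave  | 1999.99
6  | Carol | 1141.04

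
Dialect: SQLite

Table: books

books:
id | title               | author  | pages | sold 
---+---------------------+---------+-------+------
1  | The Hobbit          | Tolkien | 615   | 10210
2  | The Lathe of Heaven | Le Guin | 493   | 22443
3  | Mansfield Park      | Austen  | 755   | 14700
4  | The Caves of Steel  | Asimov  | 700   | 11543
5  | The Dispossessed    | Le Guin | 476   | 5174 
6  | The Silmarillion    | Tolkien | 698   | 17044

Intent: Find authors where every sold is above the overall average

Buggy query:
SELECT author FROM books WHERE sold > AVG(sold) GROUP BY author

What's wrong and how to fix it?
Bug: WHERE evaluates per row before aggregation, so AVG() is unavailable

Fix: Use a subquery for AVG and a HAVING MIN(...) filter so the condition holds for every row in the group

Corrected query:
SELECT author FROM books GROUP BY author HAVING MIN(sold) > (SELECT AVG(sold) FROM books)

Result:
author
------
Austen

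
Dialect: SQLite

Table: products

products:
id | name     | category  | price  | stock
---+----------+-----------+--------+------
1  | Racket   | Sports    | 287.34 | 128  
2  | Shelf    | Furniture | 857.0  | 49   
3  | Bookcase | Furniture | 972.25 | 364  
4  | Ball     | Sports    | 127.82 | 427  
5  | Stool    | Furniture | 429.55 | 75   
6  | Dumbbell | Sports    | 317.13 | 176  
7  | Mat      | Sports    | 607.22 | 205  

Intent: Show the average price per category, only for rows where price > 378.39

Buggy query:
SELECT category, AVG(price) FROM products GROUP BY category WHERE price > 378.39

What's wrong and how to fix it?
Bug: WHERE cannot follow GROUP BY

Fix: Place WHERE between FROM and GROUP BY

Corrected query:
SELECT category, AVG(price) FROM products WHERE price > 378.39 GROUP BY category

Result:
category  | AVG(price)
----------+-----------
Furniture | 752.933333
Sports    | 607.22    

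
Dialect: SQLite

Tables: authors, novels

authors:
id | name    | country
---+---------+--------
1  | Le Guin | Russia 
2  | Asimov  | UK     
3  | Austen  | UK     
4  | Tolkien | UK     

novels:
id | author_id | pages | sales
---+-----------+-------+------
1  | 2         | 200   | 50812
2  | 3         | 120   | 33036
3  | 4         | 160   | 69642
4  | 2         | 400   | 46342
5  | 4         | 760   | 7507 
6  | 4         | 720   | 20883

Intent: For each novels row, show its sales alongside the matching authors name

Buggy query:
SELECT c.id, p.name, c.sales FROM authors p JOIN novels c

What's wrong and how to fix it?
Bug: Missing join condition: each novels row is matched to all authors rows instead of just its own

Fix: Specify the join condition linking the foreign key to the parent id

Corrected query:
SELECT c.id, p.name, c.sales FROM authors p JOIN novels c ON c.author_id = p.id

Result:
id | name    | sales
---+---------+------
1  | Asimov  | 50812
2  | Austen  | 33036
3  | Tolkien | 69642
4  | Asimov  | 46342
5  | Tolkien | 7507 
6  | Tolkien | 20883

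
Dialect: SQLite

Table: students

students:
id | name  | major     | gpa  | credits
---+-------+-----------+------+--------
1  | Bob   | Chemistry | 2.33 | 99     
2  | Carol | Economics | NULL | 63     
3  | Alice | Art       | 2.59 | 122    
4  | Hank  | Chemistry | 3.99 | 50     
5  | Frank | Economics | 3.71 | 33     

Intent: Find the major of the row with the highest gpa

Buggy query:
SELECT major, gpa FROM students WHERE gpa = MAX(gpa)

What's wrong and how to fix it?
Bug: MAX(gpa) is an aggregate and cannot be used directly in WHERE

Fix: Wrap MAX in a scalar subquery so WHERE compares against a single value

Corrected query:
SELECT major, gpa FROM students WHERE gpa = (SELECT MAX(gpa) FROM students)

Result:
major     | gpa 
----------+-----
Chemistry | 3.99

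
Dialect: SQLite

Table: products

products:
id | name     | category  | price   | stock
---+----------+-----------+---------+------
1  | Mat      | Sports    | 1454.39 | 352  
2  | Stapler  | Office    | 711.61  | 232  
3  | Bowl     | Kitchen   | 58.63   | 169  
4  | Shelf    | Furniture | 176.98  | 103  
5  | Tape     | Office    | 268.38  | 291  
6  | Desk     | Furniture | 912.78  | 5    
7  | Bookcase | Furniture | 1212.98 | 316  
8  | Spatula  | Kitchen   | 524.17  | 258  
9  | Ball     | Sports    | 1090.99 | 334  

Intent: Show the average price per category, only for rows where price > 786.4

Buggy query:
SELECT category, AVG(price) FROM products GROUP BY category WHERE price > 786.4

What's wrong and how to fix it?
Bug: WHERE cannot follow GROUP BY

Fix: Move the WHERE clause before GROUP BY

Corrected query:
SELECT category, AVG(price) FROM products WHERE price > 786.4 GROUP BY category

Result:
category  | AVG(price)
----------+-----------
Furniture | 1062.88   
Sports    | 1272.69   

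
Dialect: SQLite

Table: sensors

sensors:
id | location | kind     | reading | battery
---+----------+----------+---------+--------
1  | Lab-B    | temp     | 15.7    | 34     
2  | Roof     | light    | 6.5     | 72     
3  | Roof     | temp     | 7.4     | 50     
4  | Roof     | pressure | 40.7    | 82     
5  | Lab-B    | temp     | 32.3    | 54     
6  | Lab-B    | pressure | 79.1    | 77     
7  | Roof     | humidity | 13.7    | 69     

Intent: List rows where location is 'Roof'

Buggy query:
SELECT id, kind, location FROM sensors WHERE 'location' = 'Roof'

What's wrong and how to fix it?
Bug: 'location' in single quotes is a string literal, not the column; the comparison is literal-vs-literal and never true

Fix: Reference the column as location without single quotes

Corrected query:
SELECT id, kind, location FROM sensors WHERE location = 'Roof'

Result:
id | kind     | location
---+----------+---------
2  | light    | Roof    
3  | temp     | Roof    
4  | pressure | Roof    
7  | humidity | Roof    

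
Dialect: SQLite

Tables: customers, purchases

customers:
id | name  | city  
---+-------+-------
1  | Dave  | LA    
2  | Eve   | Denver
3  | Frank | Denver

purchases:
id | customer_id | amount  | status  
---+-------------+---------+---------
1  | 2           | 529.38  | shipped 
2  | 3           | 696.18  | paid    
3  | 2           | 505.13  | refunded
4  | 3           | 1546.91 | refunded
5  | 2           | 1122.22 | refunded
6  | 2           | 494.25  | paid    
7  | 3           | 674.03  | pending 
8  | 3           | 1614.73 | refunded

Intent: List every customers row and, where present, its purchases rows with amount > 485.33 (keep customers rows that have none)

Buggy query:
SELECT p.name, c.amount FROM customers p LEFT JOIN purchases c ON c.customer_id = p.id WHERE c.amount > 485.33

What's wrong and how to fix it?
Bug: A WHERE condition on the right-hand table after LEFT JOIN drops unmatched parents

Fix: Put 'c.amount > 485.33' in the JOIN's ON clause instead of WHERE

Corrected query:
SELECT p.name, c.amount FROM customers p LEFT JOIN purchases c ON c.customer_id = p.id AND c.amount > 485.33

Result:
name  | amount 
------+--------
Dave  | NULL   
Eve   | 494.25 
Eve   | 505.13 
Eve   | 529.38 
Eve   | 1122.22
Frank | 674.03 
Frank | 696.18 
Frank | 1546.91
Frank | 1614.73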